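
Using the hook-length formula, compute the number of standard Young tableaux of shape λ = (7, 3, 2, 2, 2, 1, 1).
# SYT of shape (7, 3, 2, 2, 2, 1, 1) = 5937624

Hook-length formula: f^λ = n! / Π hook(c), product over all cells c of the Young diagram. For λ = (7, 3, 2, 2, 2, 1, 1), n = 18 boxes. Hook lengths by row (left-to-right, top-to-bottom): [13, 10, 6, 4, 3, 2, 1]; [8, 5, 1]; [6, 3]; [5, 2]; [4, 1]; [2]; [1]. Product of hooks = 1078272000. So f^λ = 18! / 1078272000 = 6402373705728000 / 1078272000 = 5937624.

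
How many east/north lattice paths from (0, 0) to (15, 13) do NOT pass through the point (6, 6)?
Number of paths = 26871600

Total paths from (0, 0) to (15, 13): C(28, 15) = 37442160. Paths through (6, 6): (paths (0, 0) → (6, 6)) × (paths (6, 6) → (15, 13)) = C(12, 6) · C(16, 9) = 924 · 11440 = 10570560. Avoidance count = 37442160 − 10570560 = 26871600.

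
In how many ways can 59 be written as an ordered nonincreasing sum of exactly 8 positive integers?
p(59, 8 parts) = 33940

Partitions of n into exactly k parts are in bijection with partitions of n − k into at most k parts (subtract 1 from each part). So p(59, exactly 8) = p(51, parts ≤ 8). Computing via the recurrence p(m, j) = p(m, j−1) + p(m−j, j) gives 33940.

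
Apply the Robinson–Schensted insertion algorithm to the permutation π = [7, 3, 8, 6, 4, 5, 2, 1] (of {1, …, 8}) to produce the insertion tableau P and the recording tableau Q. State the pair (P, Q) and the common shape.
P = [1, 4, 5] / [2, 8] / [3] / [6] / [7];  Q = [1, 3, 6] / [2, 4] / [5] / [7] / [8];  common shape = (3, 2, 1, 1, 1)

Row-insert the values π_1, π_2, … into P one at a time, bumping the leftmost entry strictly greater than the inserted value down to the next row. The recording tableau Q records, in position (i, j), the step at which that cell was added to P.
  Insert 7 (step 1): P = [7];  Q = [1]
  Insert 3 (step 2): P = [3] / [7];  Q = [1] / [2]
  Insert 8 (step 3): P = [3, 8] / [7];  Q = [1, 3] / [2]
  Insert 6 (step 4): P = [3, 6] / [7, 8];  Q = [1, 3] / [2, 4]
  Insert 4 (step 5): P = [3, 4] / [6, 8] / [7];  Q = [1, 3] / [2, 4] / [5]
  Insert 5 (step 6): P = [3, 4, 5] / [6, 8] / [7];  Q = [1, 3, 6] / [2, 4] / [5]
  Insert 2 (step 7): P = [2, 4, 5] / [3, 8] / [6] / [7];  Q = [1, 3, 6] / [2, 4] / [5] / [7]
  Insert 1 (step 8): P = [1, 4, 5] / [2, 8] / [3] / [6] / [7];  Q = [1, 3, 6] / [2, 4] / [5] / [7] / [8]
Final shape: (3, 2, 1, 1, 1).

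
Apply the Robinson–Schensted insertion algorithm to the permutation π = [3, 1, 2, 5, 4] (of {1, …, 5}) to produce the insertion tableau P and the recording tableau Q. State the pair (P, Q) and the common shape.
P = [1, 2, 4] / [3, 5];  Q = [1, 3, 4] / [2, 5];  common shape = (3, 2)

Row-insert the values π_1, π_2, … into P one at a time, bumping the leftmost entry strictly greater than the inserted value down to the next row. The recording tableau Q records, in position (i, j), the step at which that cell was added to P.
  Insert 3 (step 1): P = [3];  Q = [1]
  Insert 1 (step 2): P = [1] / [3];  Q = [1] / [2]
  Insert 2 (step 3): P = [1, 2] / [3];  Q = [1, 3] / [2]
  Insert 5 (step 4): P = [1, 2, 5] / [3];  Q = [1, 3, 4] / [2]
  Insert 4 (step 5): P = [1, 2, 4] / [3, 5];  Q = [1, 3, 4] / [2, 5]
Final shape: (3, 2).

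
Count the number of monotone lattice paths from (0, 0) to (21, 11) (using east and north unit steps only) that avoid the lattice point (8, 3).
Number of paths = 95448630

Total paths from (0, 0) to (21, 11): C(32, 21) = 129024480. Paths through (8, 3): (paths (0, 0) → (8, 3)) × (paths (8, 3) → (21, 11)) = C(11, 8) · C(21, 13) = 165 · 203490 = 33575850. Avoidance count = 129024480 − 33575850 = 95448630.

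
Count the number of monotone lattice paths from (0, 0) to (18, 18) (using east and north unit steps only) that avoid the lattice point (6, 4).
Number of paths = 7047018300

Total paths from (0, 0) to (18, 18): C(36, 18) = 9075135300. Paths through (6, 4): (paths (0, 0) → (6, 4)) × (paths (6, 4) → (18, 18)) = C(10, 6) · C(26, 12) = 210 · 9657700 = 2028117000. Avoidance count = 9075135300 − 2028117000 = 7047018300.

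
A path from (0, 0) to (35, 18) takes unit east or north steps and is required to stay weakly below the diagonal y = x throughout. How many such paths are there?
Number of paths = 32308782859535

By the reflection principle (André's argument), the number of monotone paths to (35, 18) with n ≤ m that never go above y = x is C(53, 35) − C(53, 36) = 64617565719070 − 32308782859535 = 32308782859535.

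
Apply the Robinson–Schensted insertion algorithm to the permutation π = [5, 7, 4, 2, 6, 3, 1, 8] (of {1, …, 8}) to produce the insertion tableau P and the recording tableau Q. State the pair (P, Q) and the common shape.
P = [1, 3, 8] / [2, 6] / [4, 7] / [5];  Q = [1, 2, 8] / [3, 5] / [4, 6] / [7];  common shape = (3, 2, 2, 1)

Row-insert the values π_1, π_2, … into P one at a time, bumping the leftmost entry strictly greater than the inserted value down to the next row. The recording tableau Q records, in position (i, j), the step at which that cell was added to P.
  Insert 5 (step 1): P = [5];  Q = [1]
  Insert 7 (step 2): P = [5, 7];  Q = [1, 2]
  Insert 4 (step 3): P = [4, 7] / [5];  Q = [1, 2] / [3]
  Insert 2 (step 4): P = [2, 7] / [4] / [5];  Q = [1, 2] / [3] / [4]
  Insert 6 (step 5): P = [2, 6] / [4, 7] / [5];  Q = [1, 2] / [3, 5] / [4]
  Insert 3 (step 6): P = [2, 3] / [4, 6] / [5, 7];  Q = [1, 2] / [3, 5] / [4, 6]
  Insert 1 (step 7): P = [1, 3] / [2, 6] / [4, 7] / [5];  Q = [1, 2] / [3, 5] / [4, 6] / [7]
  Insert 8 (step 8): P = [1, 3, 8] / [2, 6] / [4, 7] / [5];  Q = [1, 2, 8] / [3, 5] / [4, 6] / [7]
Final shape: (3, 2, 2, 1).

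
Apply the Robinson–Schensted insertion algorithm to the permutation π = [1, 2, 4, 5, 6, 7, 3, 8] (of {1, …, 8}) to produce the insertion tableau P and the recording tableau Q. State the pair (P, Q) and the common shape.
P = [1, 2, 3, 5, 6, 7, 8] / [4];  Q = [1, 2, 3, 4, 5, 6, 8] / [7];  common shape = (7, 1)

Row-insert the values π_1, π_2, … into P one at a time, bumping the leftmost entry strictly greater than the inserted value down to the next row. The recording tableau Q records, in position (i, j), the step at which that cell was added to P.
  Insert 1 (step 1): P = [1];  Q = [1]
  Insert 2 (step 2): P = [1, 2];  Q = [1, 2]
  Insert 4 (step 3): P = [1, 2, 4];  Q = [1, 2, 3]
  Insert 5 (step 4): P = [1, 2, 4, 5];  Q = [1, 2, 3, 4]
  Insert 6 (step 5): P = [1, 2, 4, 5, 6];  Q = [1, 2, 3, 4, 5]
  Insert 7 (step 6): P = [1, 2, 4, 5, 6, 7];  Q = [1, 2, 3, 4, 5, 6]
  Insert 3 (step 7): P = [1, 2, 3, 5, 6, 7] / [4];  Q = [1, 2, 3, 4, 5, 6] / [7]
  Insert 8 (step 8): P = [1, 2, 3, 5, 6, 7, 8] / [4];  Q = [1, 2, 3, 4, 5, 6, 8] / [7]
Final shape: (7, 1).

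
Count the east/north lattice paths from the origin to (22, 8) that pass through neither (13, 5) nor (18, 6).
Number of paths = 2720145

Inclusion–exclusion. Total paths: C(30, 22) = 5852925. Through P₁: C(18, 13)·C(12, 9) = 1884960. Through P₂: C(24, 18)·C(6, 4) = 2018940. Since P₁ is strictly southwest of P₂, a monotone path through both must visit P₁ then P₂; paths through both = C(18, 13)·C(6, 5)·C(6, 4) = 771120. Avoid both = 5852925 − 1884960 − 2018940 + 771120 = 2720145.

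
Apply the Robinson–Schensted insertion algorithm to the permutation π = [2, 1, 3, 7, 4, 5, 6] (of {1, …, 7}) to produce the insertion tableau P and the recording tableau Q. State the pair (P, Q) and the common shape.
P = [1, 3, 4, 5, 6] / [2, 7];  Q = [1, 3, 4, 6, 7] / [2, 5];  common shape = (5, 2)

Row-insert the values π_1, π_2, … into P one at a time, bumping the leftmost entry strictly greater than the inserted value down to the next row. The recording tableau Q records, in position (i, j), the step at which that cell was added to P.
  Insert 2 (step 1): P = [2];  Q = [1]
  Insert 1 (step 2): P = [1] / [2];  Q = [1] / [2]
  Insert 3 (step 3): P = [1, 3] / [2];  Q = [1, 3] / [2]
  Insert 7 (step 4): P = [1, 3, 7] / [2];  Q = [1, 3, 4] / [2]
  Insert 4 (step 5): P = [1, 3, 4] / [2, 7];  Q = [1, 3, 4] / [2, 5]
  Insert 5 (step 6): P = [1, 3, 4, 5] / [2, 7];  Q = [1, 3, 4, 6] / [2, 5]
  Insert 6 (step 7): P = [1, 3, 4, 5, 6] / [2, 7];  Q = [1, 3, 4, 6, 7] / [2, 5]
Final shape: (5, 2).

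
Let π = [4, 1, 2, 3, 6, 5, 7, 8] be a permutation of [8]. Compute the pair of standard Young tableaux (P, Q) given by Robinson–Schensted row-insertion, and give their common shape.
P = [1, 2, 3, 5, 7, 8] / [4, 6];  Q = [1, 3, 4, 5, 7, 8] / [2, 6];  common shape = (6, 2)

Row-insert the values π_1, π_2, … into P one at a time, bumping the leftmost entry strictly greater than the inserted value down to the next row. The recording tableau Q records, in position (i, j), the step at which that cell was added to P.
  Insert 4 (step 1): P = [4];  Q = [1]
  Insert 1 (step 2): P = [1] / [4];  Q = [1] / [2]
  Insert 2 (step 3): P = [1, 2] / [4];  Q = [1, 3] / [2]
  Insert 3 (step 4): P = [1, 2, 3] / [4];  Q = [1, 3, 4] / [2]
  Insert 6 (step 5): P = [1, 2, 3, 6] / [4];  Q = [1, 3, 4, 5] / [2]
  Insert 5 (step 6): P = [1, 2, 3, 5] / [4, 6];  Q = [1, 3, 4, 5] / [2, 6]
  Insert 7 (step 7): P = [1, 2, 3, 5, 7] / [4, 6];  Q = [1, 3, 4, 5, 7] / [2, 6]
  Insert 8 (step 8): P = [1, 2, 3, 5, 7, 8] / [4, 6];  Q = [1, 3, 4, 5, 7, 8] / [2, 6]
Final shape: (6, 2).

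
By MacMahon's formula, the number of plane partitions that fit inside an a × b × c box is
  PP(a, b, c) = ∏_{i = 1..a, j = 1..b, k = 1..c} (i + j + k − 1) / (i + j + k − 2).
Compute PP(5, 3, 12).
PP(5, 3, 12) = 4892876352

Evaluate the triple product over i = 1..5, j = 1..3, k = 1..12. The factors are (2/1) · (3/2) · (4/3) · (5/4) · (6/5) · (7/6) · (8/7) · (9/8) · … (180 factors total). The numerators and denominators telescope so the product is an integer; carrying out the multiplication exactly gives PP(5, 3, 12) = 4892876352.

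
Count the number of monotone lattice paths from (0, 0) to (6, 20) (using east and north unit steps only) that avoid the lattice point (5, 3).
Number of paths = 229222

Total paths from (0, 0) to (6, 20): C(26, 6) = 230230. Paths through (5, 3): (paths (0, 0) → (5, 3)) × (paths (5, 3) → (6, 20)) = C(8, 5) · C(18, 1) = 56 · 18 = 1008. Avoidance count = 230230 − 1008 = 229222.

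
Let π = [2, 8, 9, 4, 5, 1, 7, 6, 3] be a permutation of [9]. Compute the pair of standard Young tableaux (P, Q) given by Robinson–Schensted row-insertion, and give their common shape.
P = [1, 3, 5, 6] / [2, 4] / [7, 9] / [8];  Q = [1, 2, 3, 7] / [4, 5] / [6, 8] / [9];  common shape = (4, 2, 2, 1)

Row-insert the values π_1, π_2, … into P one at a time, bumping the leftmost entry strictly greater than the inserted value down to the next row. The recording tableau Q records, in position (i, j), the step at which that cell was added to P.
  Insert 2 (step 1): P = [2];  Q = [1]
  Insert 8 (step 2): P = [2, 8];  Q = [1, 2]
  Insert 9 (step 3): P = [2, 8, 9];  Q = [1, 2, 3]
  Insert 4 (step 4): P = [2, 4, 9] / [8];  Q = [1, 2, 3] / [4]
  Insert 5 (step 5): P = [2, 4, 5] / [8, 9];  Q = [1, 2, 3] / [4, 5]
  Insert 1 (step 6): P = [1, 4, 5] / [2, 9] / [8];  Q = [1, 2, 3] / [4, 5] / [6]
  Insert 7 (step 7): P = [1, 4, 5, 7] / [2, 9] / [8];  Q = [1, 2, 3, 7] / [4, 5] / [6]
  Insert 6 (step 8): P = [1, 4, 5, 6] / [2, 7] / [8, 9];  Q = [1, 2, 3, 7] / [4, 5] / [6, 8]
  Insert 3 (step 9): P = [1, 3, 5, 6] / [2, 4] / [7, 9] / [8];  Q = [1, 2, 3, 7] / [4, 5] / [6, 8] / [9]
Final shape: (4, 2, 2, 1).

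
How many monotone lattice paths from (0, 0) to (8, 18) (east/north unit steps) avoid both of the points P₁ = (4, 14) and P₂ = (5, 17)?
Number of paths = 1291699

Inclusion–exclusion. Total paths: C(26, 8) = 1562275. Through P₁: C(18, 4)·C(8, 4) = 214200. Through P₂: C(22, 5)·C(4, 3) = 105336. Since P₁ is strictly southwest of P₂, a monotone path through both must visit P₁ then P₂; paths through both = C(18, 4)·C(4, 1)·C(4, 3) = 48960. Avoid both = 1562275 − 214200 − 105336 + 48960 = 1291699.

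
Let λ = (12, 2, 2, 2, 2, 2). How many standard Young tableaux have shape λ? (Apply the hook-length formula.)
# SYT of shape (12, 2, 2, 2, 2, 2) = 13180167

Hook-length formula: f^λ = n! / Π hook(c), product over all cells c of the Young diagram. For λ = (12, 2, 2, 2, 2, 2), n = 22 boxes. Hook lengths by row (left-to-right, top-to-bottom): [17, 16, 10, 9, 8, 7, 6, 5, 4, 3, 2, 1]; [6, 5]; [5, 4]; [4, 3]; [3, 2]; [2, 1]. Product of hooks = 85279703040000. So f^λ = 22! / 85279703040000 = 1124000727777607680000 / 85279703040000 = 13180167.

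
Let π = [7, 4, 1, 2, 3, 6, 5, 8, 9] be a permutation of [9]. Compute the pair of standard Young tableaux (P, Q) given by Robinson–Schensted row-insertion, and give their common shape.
P = [1, 2, 3, 5, 8, 9] / [4, 6] / [7];  Q = [1, 4, 5, 6, 8, 9] / [2, 7] / [3];  common shape = (6, 2, 1)

Row-insert the values π_1, π_2, … into P one at a time, bumping the leftmost entry strictly greater than the inserted value down to the next row. The recording tableau Q records, in position (i, j), the step at which that cell was added to P.
  Insert 7 (step 1): P = [7];  Q = [1]
  Insert 4 (step 2): P = [4] / [7];  Q = [1] / [2]
  Insert 1 (step 3): P = [1] / [4] / [7];  Q = [1] / [2] / [3]
  Insert 2 (step 4): P = [1, 2] / [4] / [7];  Q = [1, 4] / [2] / [3]
  Insert 3 (step 5): P = [1, 2, 3] / [4] / [7];  Q = [1, 4, 5] / [2] / [3]
  Insert 6 (step 6): P = [1, 2, 3, 6] / [4] / [7];  Q = [1, 4, 5, 6] / [2] / [3]
  Insert 5 (step 7): P = [1, 2, 3, 5] / [4, 6] / [7];  Q = [1, 4, 5, 6] / [2, 7] / [3]
  Insert 8 (step 8): P = [1, 2, 3, 5, 8] / [4, 6] / [7];  Q = [1, 4, 5, 6, 8] / [2, 7] / [3]
  Insert 9 (step 9): P = [1, 2, 3, 5, 8, 9] / [4, 6] / [7];  Q = [1, 4, 5, 6, 8, 9] / [2, 7] / [3]
Final shape: (6, 2, 1).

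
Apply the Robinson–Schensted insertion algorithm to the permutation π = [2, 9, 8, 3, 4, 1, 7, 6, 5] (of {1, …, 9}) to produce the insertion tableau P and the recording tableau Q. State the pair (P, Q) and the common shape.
P = [1, 3, 4, 5] / [2, 6] / [7] / [8] / [9];  Q = [1, 2, 5, 7] / [3, 8] / [4] / [6] / [9];  common shape = (4, 2, 1, 1, 1)

Row-insert the values π_1, π_2, … into P one at a time, bumping the leftmost entry strictly greater than the inserted value down to the next row. The recording tableau Q records, in position (i, j), the step at which that cell was added to P.
  Insert 2 (step 1): P = [2];  Q = [1]
  Insert 9 (step 2): P = [2, 9];  Q = [1, 2]
  Insert 8 (step 3): P = [2, 8] / [9];  Q = [1, 2] / [3]
  Insert 3 (step 4): P = [2, 3] / [8] / [9];  Q = [1, 2] / [3] / [4]
  Insert 4 (step 5): P = [2, 3, 4] / [8] / [9];  Q = [1, 2, 5] / [3] / [4]
  Insert 1 (step 6): P = [1, 3, 4] / [2] / [8] / [9];  Q = [1, 2, 5] / [3] / [4] / [6]
  Insert 7 (step 7): P = [1, 3, 4, 7] / [2] / [8] / [9];  Q = [1, 2, 5, 7] / [3] / [4] / [6]
  Insert 6 (step 8): P = [1, 3, 4, 6] / [2, 7] / [8] / [9];  Q = [1, 2, 5, 7] / [3, 8] / [4] / [6]
  Insert 5 (step 9): P = [1, 3, 4, 5] / [2, 6] / [7] / [8] / [9];  Q = [1, 2, 5, 7] / [3, 8] / [4] / [6] / [9]
Final shape: (4, 2, 1, 1, 1).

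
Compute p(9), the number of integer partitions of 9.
p(9) = 30

List all partitions of 9: 9, 8+1, 7+2, 7+1+1, 6+3, 6+2+1, 6+1+1+1, 5+4, 5+3+1, 5+2+2, 5+2+1+1, 5+1+1+1+1, 4+4+1, 4+3+2, 4+3+1+1, 4+2+2+1, 4+2+1+1+1, 4+1+1+1+1+1, 3+3+3, 3+3+2+1, 3+3+1+1+1, 3+2+2+2, 3+2+2+1+1, 3+2+1+1+1+1, 3+1+1+1+1+1+1, 2+2+2+2+1, 2+2+2+1+1+1, 2+2+1+1+1+1+1, 2+1+1+1+1+1+1+1, 1+1+1+1+1+1+1+1+1. Counting them gives p(9) = 30.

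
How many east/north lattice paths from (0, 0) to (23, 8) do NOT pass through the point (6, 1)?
Number of paths = 5465997

Total paths from (0, 0) to (23, 8): C(31, 23) = 7888725. Paths through (6, 1): (paths (0, 0) → (6, 1)) × (paths (6, 1) → (23, 8)) = C(7, 6) · C(24, 17) = 7 · 346104 = 2422728. Avoidance count = 7888725 − 2422728 = 5465997.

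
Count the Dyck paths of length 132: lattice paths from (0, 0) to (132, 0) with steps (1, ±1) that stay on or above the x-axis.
C_66 = 5632681584560312734993915705849145100

These Dyck paths are counted by the Catalan number C_n = (1/(n + 1)) · C(2n, n). For n = 66: C_66 = (1/67) · C(132, 66) = 377389666165540953244592352291892721700/67 = 5632681584560312734993915705849145100.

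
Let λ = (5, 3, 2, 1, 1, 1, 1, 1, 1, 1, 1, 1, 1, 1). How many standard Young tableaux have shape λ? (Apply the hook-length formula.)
# SYT of shape (5, 3, 2, 1, 1, 1, 1, 1, 1, 1, 1, 1, 1, 1) = 2532320

Hook-length formula: f^λ = n! / Π hook(c), product over all cells c of the Young diagram. For λ = (5, 3, 2, 1, 1, 1, 1, 1, 1, 1, 1, 1, 1, 1), n = 21 boxes. Hook lengths by row (left-to-right, top-to-bottom): [18, 6, 4, 2, 1]; [15, 3, 1]; [13, 1]; [11]; [10]; [9]; [8]; [7]; [6]; [5]; [4]; [3]; [2]; [1]. Product of hooks = 20175547392000. So f^λ = 21! / 20175547392000 = 51090942171709440000 / 20175547392000 = 2532320.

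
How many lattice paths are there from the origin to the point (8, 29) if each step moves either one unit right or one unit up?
Number of paths = 38608020

A monotone lattice path from (0, 0) to (8, 29) consists of 8 east steps and 29 north steps in some order, so it is determined by which 8 of the 37 steps are east. The count is C(37, 8) = 38608020.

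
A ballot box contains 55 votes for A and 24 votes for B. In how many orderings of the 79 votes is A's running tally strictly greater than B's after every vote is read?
Strict-lead orderings = 44564183800500860860

Total orderings of the 79 votes with 55 for A: C(79, 55) = 113566790975469935740. By the Bertrand ballot formula (Cycle Lemma / reflection principle), the number of orderings in which A is strictly ahead of B throughout is (p − q)/(p + q) · C(p + q, p) = (55 − 24)/(55 + 24) · 113566790975469935740 = 44564183800500860860.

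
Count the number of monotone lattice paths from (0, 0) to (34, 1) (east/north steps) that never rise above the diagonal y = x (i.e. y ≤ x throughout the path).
Number of paths = 34

By the reflection principle (André's argument), the number of monotone paths to (34, 1) with n ≤ m that never go above y = x is C(35, 34) − C(35, 35) = 35 − 1 = 34.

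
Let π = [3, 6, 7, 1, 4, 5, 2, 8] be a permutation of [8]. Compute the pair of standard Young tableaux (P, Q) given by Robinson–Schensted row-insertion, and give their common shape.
P = [1, 2, 5, 8] / [3, 4, 7] / [6];  Q = [1, 2, 3, 8] / [4, 5, 6] / [7];  common shape = (4, 3, 1)

Row-insert the values π_1, π_2, … into P one at a time, bumping the leftmost entry strictly greater than the inserted value down to the next row. The recording tableau Q records, in position (i, j), the step at which that cell was added to P.
  Insert 3 (step 1): P = [3];  Q = [1]
  Insert 6 (step 2): P = [3, 6];  Q = [1, 2]
  Insert 7 (step 3): P = [3, 6, 7];  Q = [1, 2, 3]
  Insert 1 (step 4): P = [1, 6, 7] / [3];  Q = [1, 2, 3] / [4]
  Insert 4 (step 5): P = [1, 4, 7] / [3, 6];  Q = [1, 2, 3] / [4, 5]
  Insert 5 (step 6): P = [1, 4, 5] / [3, 6, 7];  Q = [1, 2, 3] / [4, 5, 6]
  Insert 2 (step 7): P = [1, 2, 5] / [3, 4, 7] / [6];  Q = [1, 2, 3] / [4, 5, 6] / [7]
  Insert 8 (step 8): P = [1, 2, 5, 8] / [3, 4, 7] / [6];  Q = [1, 2, 3, 8] / [4, 5, 6] / [7]
Final shape: (4, 3, 1).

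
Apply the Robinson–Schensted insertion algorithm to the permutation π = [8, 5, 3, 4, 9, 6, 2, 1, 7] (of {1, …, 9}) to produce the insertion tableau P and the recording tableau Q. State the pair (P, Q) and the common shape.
P = [1, 4, 6, 7] / [2, 9] / [3] / [5] / [8];  Q = [1, 4, 5, 9] / [2, 6] / [3] / [7] / [8];  common shape = (4, 2, 1, 1, 1)

Row-insert the values π_1, π_2, … into P one at a time, bumping the leftmost entry strictly greater than the inserted value down to the next row. The recording tableau Q records, in position (i, j), the step at which that cell was added to P.
  Insert 8 (step 1): P = [8];  Q = [1]
  Insert 5 (step 2): P = [5] / [8];  Q = [1] / [2]
  Insert 3 (step 3): P = [3] / [5] / [8];  Q = [1] / [2] / [3]
  Insert 4 (step 4): P = [3, 4] / [5] / [8];  Q = [1, 4] / [2] / [3]
  Insert 9 (step 5): P = [3, 4, 9] / [5] / [8];  Q = [1, 4, 5] / [2] / [3]
  Insert 6 (step 6): P = [3, 4, 6] / [5, 9] / [8];  Q = [1, 4, 5] / [2, 6] / [3]
  Insert 2 (step 7): P = [2, 4, 6] / [3, 9] / [5] / [8];  Q = [1, 4, 5] / [2, 6] / [3] / [7]
  Insert 1 (step 8): P = [1, 4, 6] / [2, 9] / [3] / [5] / [8];  Q = [1, 4, 5] / [2, 6] / [3] / [7] / [8]
  Insert 7 (step 9): P = [1, 4, 6, 7] / [2, 9] / [3] / [5] / [8];  Q = [1, 4, 5, 9] / [2, 6] / [3] / [7] / [8]
Final shape: (4, 2, 1, 1, 1).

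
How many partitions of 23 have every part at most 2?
p(23, parts ≤ 2) = 12

Use the recurrence p(n, m) = p(n, m−1) + p(n−m, m): either the largest part is < m (count p(n, m−1)) or the largest part is exactly m (remove one copy of m, count p(n−m, m)). With p(0, ·) = 1 this gives p(23, parts ≤ 2) = 12. (By conjugating Young diagrams, this also counts partitions of 23 into at most 2 parts.)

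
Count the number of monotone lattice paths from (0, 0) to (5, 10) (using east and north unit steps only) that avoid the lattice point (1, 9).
Number of paths = 2953

Total paths from (0, 0) to (5, 10): C(15, 5) = 3003. Paths through (1, 9): (paths (0, 0) → (1, 9)) × (paths (1, 9) → (5, 10)) = C(10, 1) · C(5, 4) = 10 · 5 = 50. Avoidance count = 3003 − 50 = 2953.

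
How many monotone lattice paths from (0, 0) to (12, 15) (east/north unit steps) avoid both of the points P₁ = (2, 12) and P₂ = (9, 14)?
Number of paths = 14102178

Inclusion–exclusion. Total paths: C(27, 12) = 17383860. Through P₁: C(14, 2)·C(13, 10) = 26026. Through P₂: C(23, 9)·C(4, 3) = 3268760. Since P₁ is strictly southwest of P₂, a monotone path through both must visit P₁ then P₂; paths through both = C(14, 2)·C(9, 7)·C(4, 3) = 13104. Avoid both = 17383860 − 26026 − 3268760 + 13104 = 14102178.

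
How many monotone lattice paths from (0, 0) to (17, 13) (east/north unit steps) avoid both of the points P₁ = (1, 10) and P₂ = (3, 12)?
Number of paths = 119743356

Inclusion–exclusion. Total paths: C(30, 17) = 119759850. Through P₁: C(11, 1)·C(19, 16) = 10659. Through P₂: C(15, 3)·C(15, 14) = 6825. Since P₁ is strictly southwest of P₂, a monotone path through both must visit P₁ then P₂; paths through both = C(11, 1)·C(4, 2)·C(15, 14) = 990. Avoid both = 119759850 − 10659 − 6825 + 990 = 119743356.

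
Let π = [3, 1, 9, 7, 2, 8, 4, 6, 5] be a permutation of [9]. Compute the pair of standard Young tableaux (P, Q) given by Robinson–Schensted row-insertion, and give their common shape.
P = [1, 2, 4, 5] / [3, 6, 8] / [7] / [9];  Q = [1, 3, 6, 8] / [2, 4, 7] / [5] / [9];  common shape = (4, 3, 1, 1)

Row-insert the values π_1, π_2, … into P one at a time, bumping the leftmost entry strictly greater than the inserted value down to the next row. The recording tableau Q records, in position (i, j), the step at which that cell was added to P.
  Insert 3 (step 1): P = [3];  Q = [1]
  Insert 1 (step 2): P = [1] / [3];  Q = [1] / [2]
  Insert 9 (step 3): P = [1, 9] / [3];  Q = [1, 3] / [2]
  Insert 7 (step 4): P = [1, 7] / [3, 9];  Q = [1, 3] / [2, 4]
  Insert 2 (step 5): P = [1, 2] / [3, 7] / [9];  Q = [1, 3] / [2, 4] / [5]
  Insert 8 (step 6): P = [1, 2, 8] / [3, 7] / [9];  Q = [1, 3, 6] / [2, 4] / [5]
  Insert 4 (step 7): P = [1, 2, 4] / [3, 7, 8] / [9];  Q = [1, 3, 6] / [2, 4, 7] / [5]
  Insert 6 (step 8): P = [1, 2, 4, 6] / [3, 7, 8] / [9];  Q = [1, 3, 6, 8] / [2, 4, 7] / [5]
  Insert 5 (step 9): P = [1, 2, 4, 5] / [3, 6, 8] / [7] / [9];  Q = [1, 3, 6, 8] / [2, 4, 7] / [5] / [9]
Final shape: (4, 3, 1, 1).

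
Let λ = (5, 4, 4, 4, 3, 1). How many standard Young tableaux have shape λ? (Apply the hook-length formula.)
# SYT of shape (5, 4, 4, 4, 3, 1) = 157134978

Hook-length formula: f^λ = n! / Π hook(c), product over all cells c of the Young diagram. For λ = (5, 4, 4, 4, 3, 1), n = 21 boxes. Hook lengths by row (left-to-right, top-to-bottom): [10, 8, 7, 5, 1]; [8, 6, 5, 3]; [7, 5, 4, 2]; [6, 4, 3, 1]; [4, 2, 1]; [1]. Product of hooks = 325140480000. So f^λ = 21! / 325140480000 = 51090942171709440000 / 325140480000 = 157134978.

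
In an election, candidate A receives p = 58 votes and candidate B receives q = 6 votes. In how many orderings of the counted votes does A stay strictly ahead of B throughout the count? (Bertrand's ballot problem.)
Strict-lead orderings = 60916674

Total orderings of the 64 votes with 58 for A: C(64, 58) = 74974368. By the Bertrand ballot formula (Cycle Lemma / reflection principle), the number of orderings in which A is strictly ahead of B throughout is (p − q)/(p + q) · C(p + q, p) = (58 − 6)/(58 + 6) · 74974368 = 60916674.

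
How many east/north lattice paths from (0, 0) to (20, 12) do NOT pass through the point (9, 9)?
Number of paths = 208095160

Total paths from (0, 0) to (20, 12): C(32, 20) = 225792840. Paths through (9, 9): (paths (0, 0) → (9, 9)) × (paths (9, 9) → (20, 12)) = C(18, 9) · C(14, 11) = 48620 · 364 = 17697680. Avoidance count = 225792840 − 17697680 = 208095160.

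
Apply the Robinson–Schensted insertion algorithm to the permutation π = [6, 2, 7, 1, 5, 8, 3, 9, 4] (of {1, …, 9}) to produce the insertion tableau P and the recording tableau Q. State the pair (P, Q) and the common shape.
P = [1, 3, 4, 9] / [2, 5, 8] / [6, 7];  Q = [1, 3, 6, 8] / [2, 5, 9] / [4, 7];  common shape = (4, 3, 2)

Row-insert the values π_1, π_2, … into P one at a time, bumping the leftmost entry strictly greater than the inserted value down to the next row. The recording tableau Q records, in position (i, j), the step at which that cell was added to P.
  Insert 6 (step 1): P = [6];  Q = [1]
  Insert 2 (step 2): P = [2] / [6];  Q = [1] / [2]
  Insert 7 (step 3): P = [2, 7] / [6];  Q = [1, 3] / [2]
  Insert 1 (step 4): P = [1, 7] / [2] / [6];  Q = [1, 3] / [2] / [4]
  Insert 5 (step 5): P = [1, 5] / [2, 7] / [6];  Q = [1, 3] / [2, 5] / [4]
  Insert 8 (step 6): P = [1, 5, 8] / [2, 7] / [6];  Q = [1, 3, 6] / [2, 5] / [4]
  Insert 3 (step 7): P = [1, 3, 8] / [2, 5] / [6, 7];  Q = [1, 3, 6] / [2, 5] / [4, 7]
  Insert 9 (step 8): P = [1, 3, 8, 9] / [2, 5] / [6, 7];  Q = [1, 3, 6, 8] / [2, 5] / [4, 7]
  Insert 4 (step 9): P = [1, 3, 4, 9] / [2, 5, 8] / [6, 7];  Q = [1, 3, 6, 8] / [2, 5, 9] / [4, 7]
Final shape: (4, 3, 2).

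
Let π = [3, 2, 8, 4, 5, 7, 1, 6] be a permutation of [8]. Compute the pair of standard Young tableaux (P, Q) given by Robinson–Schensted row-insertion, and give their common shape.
P = [1, 4, 5, 6] / [2, 7] / [3, 8];  Q = [1, 3, 5, 6] / [2, 4] / [7, 8];  common shape = (4, 2, 2)

Row-insert the values π_1, π_2, … into P one at a time, bumping the leftmost entry strictly greater than the inserted value down to the next row. The recording tableau Q records, in position (i, j), the step at which that cell was added to P.
  Insert 3 (step 1): P = [3];  Q = [1]
  Insert 2 (step 2): P = [2] / [3];  Q = [1] / [2]
  Insert 8 (step 3): P = [2, 8] / [3];  Q = [1, 3] / [2]
  Insert 4 (step 4): P = [2, 4] / [3, 8];  Q = [1, 3] / [2, 4]
  Insert 5 (step 5): P = [2, 4, 5] / [3, 8];  Q = [1, 3, 5] / [2, 4]
  Insert 7 (step 6): P = [2, 4, 5, 7] / [3, 8];  Q = [1, 3, 5, 6] / [2, 4]
  Insert 1 (step 7): P = [1, 4, 5, 7] / [2, 8] / [3];  Q = [1, 3, 5, 6] / [2, 4] / [7]
  Insert 6 (step 8): P = [1, 4, 5, 6] / [2, 7] / [3, 8];  Q = [1, 3, 5, 6] / [2, 4] / [7, 8]
Final shape: (4, 2, 2).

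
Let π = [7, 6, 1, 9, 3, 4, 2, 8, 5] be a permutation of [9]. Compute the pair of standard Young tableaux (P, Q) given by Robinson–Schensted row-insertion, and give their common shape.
P = [1, 2, 4, 5] / [3, 8] / [6, 9] / [7];  Q = [1, 4, 6, 8] / [2, 5] / [3, 9] / [7];  common shape = (4, 2, 2, 1)

Row-insert the values π_1, π_2, … into P one at a time, bumping the leftmost entry strictly greater than the inserted value down to the next row. The recording tableau Q records, in position (i, j), the step at which that cell was added to P.
  Insert 7 (step 1): P = [7];  Q = [1]
  Insert 6 (step 2): P = [6] / [7];  Q = [1] / [2]
  Insert 1 (step 3): P = [1] / [6] / [7];  Q = [1] / [2] / [3]
  Insert 9 (step 4): P = [1, 9] / [6] / [7];  Q = [1, 4] / [2] / [3]
  Insert 3 (step 5): P = [1, 3] / [6, 9] / [7];  Q = [1, 4] / [2, 5] / [3]
  Insert 4 (step 6): P = [1, 3, 4] / [6, 9] / [7];  Q = [1, 4, 6] / [2, 5] / [3]
  Insert 2 (step 7): P = [1, 2, 4] / [3, 9] / [6] / [7];  Q = [1, 4, 6] / [2, 5] / [3] / [7]
  Insert 8 (step 8): P = [1, 2, 4, 8] / [3, 9] / [6] / [7];  Q = [1, 4, 6, 8] / [2, 5] / [3] / [7]
  Insert 5 (step 9): P = [1, 2, 4, 5] / [3, 8] / [6, 9] / [7];  Q = [1, 4, 6, 8] / [2, 5] / [3, 9] / [7]
Final shape: (4, 2, 2, 1).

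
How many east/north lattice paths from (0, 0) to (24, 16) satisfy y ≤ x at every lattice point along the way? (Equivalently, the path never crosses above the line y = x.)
Number of paths = 22626756594

By the reflection principle (André's argument), the number of monotone paths to (24, 16) with n ≤ m that never go above y = x is C(40, 24) − C(40, 25) = 62852101650 − 40225345056 = 22626756594.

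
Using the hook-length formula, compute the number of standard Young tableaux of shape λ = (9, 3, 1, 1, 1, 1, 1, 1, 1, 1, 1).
# SYT of shape (9, 3, 1, 1, 1, 1, 1, 1, 1, 1, 1) = 5955950

Hook-length formula: f^λ = n! / Π hook(c), product over all cells c of the Young diagram. For λ = (9, 3, 1, 1, 1, 1, 1, 1, 1, 1, 1), n = 21 boxes. Hook lengths by row (left-to-right, top-to-bottom): [19, 9, 8, 6, 5, 4, 3, 2, 1]; [12, 2, 1]; [9]; [8]; [7]; [6]; [5]; [4]; [3]; [2]; [1]. Product of hooks = 8578134835200. So f^λ = 21! / 8578134835200 = 51090942171709440000 / 8578134835200 = 5955950.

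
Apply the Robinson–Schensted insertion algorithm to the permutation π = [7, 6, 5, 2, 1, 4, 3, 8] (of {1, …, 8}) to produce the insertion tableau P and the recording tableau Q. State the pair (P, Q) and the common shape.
P = [1, 3, 8] / [2, 4] / [5] / [6] / [7];  Q = [1, 6, 8] / [2, 7] / [3] / [4] / [5];  common shape = (3, 2, 1, 1, 1)

Row-insert the values π_1, π_2, … into P one at a time, bumping the leftmost entry strictly greater than the inserted value down to the next row. The recording tableau Q records, in position (i, j), the step at which that cell was added to P.
  Insert 7 (step 1): P = [7];  Q = [1]
  Insert 6 (step 2): P = [6] / [7];  Q = [1] / [2]
  Insert 5 (step 3): P = [5] / [6] / [7];  Q = [1] / [2] / [3]
  Insert 2 (step 4): P = [2] / [5] / [6] / [7];  Q = [1] / [2] / [3] / [4]
  Insert 1 (step 5): P = [1] / [2] / [5] / [6] / [7];  Q = [1] / [2] / [3] / [4] / [5]
  Insert 4 (step 6): P = [1, 4] / [2] / [5] / [6] / [7];  Q = [1, 6] / [2] / [3] / [4] / [5]
  Insert 3 (step 7): P = [1, 3] / [2, 4] / [5] / [6] / [7];  Q = [1, 6] / [2, 7] / [3] / [4] / [5]
  Insert 8 (step 8): P = [1, 3, 8] / [2, 4] / [5] / [6] / [7];  Q = [1, 6, 8] / [2, 7] / [3] / [4] / [5]
Final shape: (3, 2, 1, 1, 1).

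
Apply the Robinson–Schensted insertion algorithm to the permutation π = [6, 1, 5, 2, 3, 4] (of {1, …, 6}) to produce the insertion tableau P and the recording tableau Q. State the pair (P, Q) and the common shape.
P = [1, 2, 3, 4] / [5] / [6];  Q = [1, 3, 5, 6] / [2] / [4];  common shape = (4, 1, 1)

Row-insert the values π_1, π_2, … into P one at a time, bumping the leftmost entry strictly greater than the inserted value down to the next row. The recording tableau Q records, in position (i, j), the step at which that cell was added to P.
  Insert 6 (step 1): P = [6];  Q = [1]
  Insert 1 (step 2): P = [1] / [6];  Q = [1] / [2]
  Insert 5 (step 3): P = [1, 5] / [6];  Q = [1, 3] / [2]
  Insert 2 (step 4): P = [1, 2] / [5] / [6];  Q = [1, 3] / [2] / [4]
  Insert 3 (step 5): P = [1, 2, 3] / [5] / [6];  Q = [1, 3, 5] / [2] / [4]
  Insert 4 (step 6): P = [1, 2, 3, 4] / [5] / [6];  Q = [1, 3, 5, 6] / [2] / [4]
Final shape: (4, 1, 1).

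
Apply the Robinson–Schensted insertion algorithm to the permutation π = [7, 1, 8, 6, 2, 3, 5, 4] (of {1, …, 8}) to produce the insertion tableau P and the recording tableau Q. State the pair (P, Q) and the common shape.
P = [1, 2, 3, 4] / [5, 8] / [6] / [7];  Q = [1, 3, 6, 7] / [2, 4] / [5] / [8];  common shape = (4, 2, 1, 1)

Row-insert the values π_1, π_2, … into P one at a time, bumping the leftmost entry strictly greater than the inserted value down to the next row. The recording tableau Q records, in position (i, j), the step at which that cell was added to P.
  Insert 7 (step 1): P = [7];  Q = [1]
  Insert 1 (step 2): P = [1] / [7];  Q = [1] / [2]
  Insert 8 (step 3): P = [1, 8] / [7];  Q = [1, 3] / [2]
  Insert 6 (step 4): P = [1, 6] / [7, 8];  Q = [1, 3] / [2, 4]
  Insert 2 (step 5): P = [1, 2] / [6, 8] / [7];  Q = [1, 3] / [2, 4] / [5]
  Insert 3 (step 6): P = [1, 2, 3] / [6, 8] / [7];  Q = [1, 3, 6] / [2, 4] / [5]
  Insert 5 (step 7): P = [1, 2, 3, 5] / [6, 8] / [7];  Q = [1, 3, 6, 7] / [2, 4] / [5]
  Insert 4 (step 8): P = [1, 2, 3, 4] / [5, 8] / [6] / [7];  Q = [1, 3, 6, 7] / [2, 4] / [5] / [8]
Final shape: (4, 2, 1, 1).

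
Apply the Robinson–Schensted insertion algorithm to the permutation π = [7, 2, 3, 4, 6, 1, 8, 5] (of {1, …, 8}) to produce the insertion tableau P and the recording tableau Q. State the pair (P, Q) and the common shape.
P = [1, 3, 4, 5, 8] / [2, 6] / [7];  Q = [1, 3, 4, 5, 7] / [2, 8] / [6];  common shape = (5, 2, 1)

Row-insert the values π_1, π_2, … into P one at a time, bumping the leftmost entry strictly greater than the inserted value down to the next row. The recording tableau Q records, in position (i, j), the step at which that cell was added to P.
  Insert 7 (step 1): P = [7];  Q = [1]
  Insert 2 (step 2): P = [2] / [7];  Q = [1] / [2]
  Insert 3 (step 3): P = [2, 3] / [7];  Q = [1, 3] / [2]
  Insert 4 (step 4): P = [2, 3, 4] / [7];  Q = [1, 3, 4] / [2]
  Insert 6 (step 5): P = [2, 3, 4, 6] / [7];  Q = [1, 3, 4, 5] / [2]
  Insert 1 (step 6): P = [1, 3, 4, 6] / [2] / [7];  Q = [1, 3, 4, 5] / [2] / [6]
  Insert 8 (step 7): P = [1, 3, 4, 6, 8] / [2] / [7];  Q = [1, 3, 4, 5, 7] / [2] / [6]
  Insert 5 (step 8): P = [1, 3, 4, 5, 8] / [2, 6] / [7];  Q = [1, 3, 4, 5, 7] / [2, 8] / [6]
Final shape: (5, 2, 1).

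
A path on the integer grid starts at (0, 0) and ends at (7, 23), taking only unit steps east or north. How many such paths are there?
Number of paths = 2035800

A monotone lattice path from (0, 0) to (7, 23) consists of 7 east steps and 23 north steps in some order, so it is determined by which 7 of the 30 steps are east. The count is C(30, 7) = 2035800.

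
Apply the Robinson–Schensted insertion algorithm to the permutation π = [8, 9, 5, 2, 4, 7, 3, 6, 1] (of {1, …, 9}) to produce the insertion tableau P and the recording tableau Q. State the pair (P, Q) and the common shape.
P = [1, 3, 6] / [2, 7] / [4, 9] / [5] / [8];  Q = [1, 2, 6] / [3, 5] / [4, 8] / [7] / [9];  common shape = (3, 2, 2, 1, 1)

Row-insert the values π_1, π_2, … into P one at a time, bumping the leftmost entry strictly greater than the inserted value down to the next row. The recording tableau Q records, in position (i, j), the step at which that cell was added to P.
  Insert 8 (step 1): P = [8];  Q = [1]
  Insert 9 (step 2): P = [8, 9];  Q = [1, 2]
  Insert 5 (step 3): P = [5, 9] / [8];  Q = [1, 2] / [3]
  Insert 2 (step 4): P = [2, 9] / [5] / [8];  Q = [1, 2] / [3] / [4]
  Insert 4 (step 5): P = [2, 4] / [5, 9] / [8];  Q = [1, 2] / [3, 5] / [4]
  Insert 7 (step 6): P = [2, 4, 7] / [5, 9] / [8];  Q = [1, 2, 6] / [3, 5] / [4]
  Insert 3 (step 7): P = [2, 3, 7] / [4, 9] / [5] / [8];  Q = [1, 2, 6] / [3, 5] / [4] / [7]
  Insert 6 (step 8): P = [2, 3, 6] / [4, 7] / [5, 9] / [8];  Q = [1, 2, 6] / [3, 5] / [4, 8] / [7]
  Insert 1 (step 9): P = [1, 3, 6] / [2, 7] / [4, 9] / [5] / [8];  Q = [1, 2, 6] / [3, 5] / [4, 8] / [7] / [9]
Final shape: (3, 2, 2, 1, 1).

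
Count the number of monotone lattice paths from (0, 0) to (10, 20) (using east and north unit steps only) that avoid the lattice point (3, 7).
Number of paths = 20742615

Total paths from (0, 0) to (10, 20): C(30, 10) = 30045015. Paths through (3, 7): (paths (0, 0) → (3, 7)) × (paths (3, 7) → (10, 20)) = C(10, 3) · C(20, 7) = 120 · 77520 = 9302400. Avoidance count = 30045015 − 9302400 = 20742615.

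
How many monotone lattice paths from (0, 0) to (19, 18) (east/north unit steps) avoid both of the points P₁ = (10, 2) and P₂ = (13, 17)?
Number of paths = 16699853592

Inclusion–exclusion. Total paths: C(37, 19) = 17672631900. Through P₁: C(12, 10)·C(25, 9) = 134836350. Through P₂: C(30, 13)·C(7, 6) = 838318950. Since P₁ is strictly southwest of P₂, a monotone path through both must visit P₁ then P₂; paths through both = C(12, 10)·C(18, 3)·C(7, 6) = 376992. Avoid both = 17672631900 − 134836350 − 838318950 + 376992 = 16699853592.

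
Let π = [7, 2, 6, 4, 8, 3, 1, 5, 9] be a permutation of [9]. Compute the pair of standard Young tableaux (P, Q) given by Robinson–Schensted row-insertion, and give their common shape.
P = [1, 3, 5, 9] / [2, 8] / [4] / [6] / [7];  Q = [1, 3, 5, 9] / [2, 8] / [4] / [6] / [7];  common shape = (4, 2, 1, 1, 1)

Row-insert the values π_1, π_2, … into P one at a time, bumping the leftmost entry strictly greater than the inserted value down to the next row. The recording tableau Q records, in position (i, j), the step at which that cell was added to P.
  Insert 7 (step 1): P = [7];  Q = [1]
  Insert 2 (step 2): P = [2] / [7];  Q = [1] / [2]
  Insert 6 (step 3): P = [2, 6] / [7];  Q = [1, 3] / [2]
  Insert 4 (step 4): P = [2, 4] / [6] / [7];  Q = [1, 3] / [2] / [4]
  Insert 8 (step 5): P = [2, 4, 8] / [6] / [7];  Q = [1, 3, 5] / [2] / [4]
  Insert 3 (step 6): P = [2, 3, 8] / [4] / [6] / [7];  Q = [1, 3, 5] / [2] / [4] / [6]
  Insert 1 (step 7): P = [1, 3, 8] / [2] / [4] / [6] / [7];  Q = [1, 3, 5] / [2] / [4] / [6] / [7]
  Insert 5 (step 8): P = [1, 3, 5] / [2, 8] / [4] / [6] / [7];  Q = [1, 3, 5] / [2, 8] / [4] / [6] / [7]
  Insert 9 (step 9): P = [1, 3, 5, 9] / [2, 8] / [4] / [6] / [7];  Q = [1, 3, 5, 9] / [2, 8] / [4] / [6] / [7]
Final shape: (4, 2, 1, 1, 1).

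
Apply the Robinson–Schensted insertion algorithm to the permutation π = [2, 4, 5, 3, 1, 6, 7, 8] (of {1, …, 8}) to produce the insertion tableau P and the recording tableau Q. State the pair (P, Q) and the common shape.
P = [1, 3, 5, 6, 7, 8] / [2] / [4];  Q = [1, 2, 3, 6, 7, 8] / [4] / [5];  common shape = (6, 1, 1)

Row-insert the values π_1, π_2, … into P one at a time, bumping the leftmost entry strictly greater than the inserted value down to the next row. The recording tableau Q records, in position (i, j), the step at which that cell was added to P.
  Insert 2 (step 1): P = [2];  Q = [1]
  Insert 4 (step 2): P = [2, 4];  Q = [1, 2]
  Insert 5 (step 3): P = [2, 4, 5];  Q = [1, 2, 3]
  Insert 3 (step 4): P = [2, 3, 5] / [4];  Q = [1, 2, 3] / [4]
  Insert 1 (step 5): P = [1, 3, 5] / [2] / [4];  Q = [1, 2, 3] / [4] / [5]
  Insert 6 (step 6): P = [1, 3, 5, 6] / [2] / [4];  Q = [1, 2, 3, 6] / [4] / [5]
  Insert 7 (step 7): P = [1, 3, 5, 6, 7] / [2] / [4];  Q = [1, 2, 3, 6, 7] / [4] / [5]
  Insert 8 (step 8): P = [1, 3, 5, 6, 7, 8] / [2] / [4];  Q = [1, 2, 3, 6, 7, 8] / [4] / [5]
Final shape: (6, 1, 1).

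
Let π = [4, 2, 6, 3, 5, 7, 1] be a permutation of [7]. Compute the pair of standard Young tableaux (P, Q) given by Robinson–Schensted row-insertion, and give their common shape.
P = [1, 3, 5, 7] / [2, 6] / [4];  Q = [1, 3, 5, 6] / [2, 4] / [7];  common shape = (4, 2, 1)

Row-insert the values π_1, π_2, … into P one at a time, bumping the leftmost entry strictly greater than the inserted value down to the next row. The recording tableau Q records, in position (i, j), the step at which that cell was added to P.
  Insert 4 (step 1): P = [4];  Q = [1]
  Insert 2 (step 2): P = [2] / [4];  Q = [1] / [2]
  Insert 6 (step 3): P = [2, 6] / [4];  Q = [1, 3] / [2]
  Insert 3 (step 4): P = [2, 3] / [4, 6];  Q = [1, 3] / [2, 4]
  Insert 5 (step 5): P = [2, 3, 5] / [4, 6];  Q = [1, 3, 5] / [2, 4]
  Insert 7 (step 6): P = [2, 3, 5, 7] / [4, 6];  Q = [1, 3, 5, 6] / [2, 4]
  Insert 1 (step 7): P = [1, 3, 5, 7] / [2, 6] / [4];  Q = [1, 3, 5, 6] / [2, 4] / [7]
Final shape: (4, 2, 1).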